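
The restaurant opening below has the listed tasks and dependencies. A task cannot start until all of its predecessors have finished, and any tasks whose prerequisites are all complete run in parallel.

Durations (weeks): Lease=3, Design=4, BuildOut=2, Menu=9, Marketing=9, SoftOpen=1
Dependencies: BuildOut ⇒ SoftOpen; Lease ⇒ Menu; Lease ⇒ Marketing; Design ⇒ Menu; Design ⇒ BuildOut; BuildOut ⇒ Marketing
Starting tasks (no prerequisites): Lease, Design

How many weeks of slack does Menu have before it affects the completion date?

2

Design→BuildOut→Marketing = 4+2+9 = 15 sets the makespan at 15 weeks.
Longest path through Menu: 13 weeks (earliest finish 13, latest finish 15).
Slack of Menu = 6 − 4 = 2 weeks.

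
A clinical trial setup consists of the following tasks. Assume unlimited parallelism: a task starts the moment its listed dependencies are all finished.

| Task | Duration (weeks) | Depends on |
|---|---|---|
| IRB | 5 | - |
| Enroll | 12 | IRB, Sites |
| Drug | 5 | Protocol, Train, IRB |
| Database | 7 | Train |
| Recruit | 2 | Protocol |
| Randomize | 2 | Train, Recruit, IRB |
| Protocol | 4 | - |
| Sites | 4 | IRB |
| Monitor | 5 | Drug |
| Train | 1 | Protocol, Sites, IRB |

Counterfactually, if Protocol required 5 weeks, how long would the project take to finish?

Baseline: IRB→Sites→Enroll = 5+4+12 = 21 → 21 weeks.
The longest path through Protocol is only 15 weeks, so Protocol has float 6.
That remains the longest chain; total 21 weeks.

21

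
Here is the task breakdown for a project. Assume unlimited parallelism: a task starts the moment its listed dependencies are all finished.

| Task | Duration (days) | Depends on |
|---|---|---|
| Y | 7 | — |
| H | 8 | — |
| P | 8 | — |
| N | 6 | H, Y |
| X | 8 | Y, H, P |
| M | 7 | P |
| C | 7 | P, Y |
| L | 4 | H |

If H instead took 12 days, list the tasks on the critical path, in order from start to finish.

H, X

As given, the longest chain is H→X = 8+8 = 16, so the finish is 16 days.
Since H is critical, the +4 change carries straight to that chain (now 20 days).
The critical path is still H→X; finish is now 20 days.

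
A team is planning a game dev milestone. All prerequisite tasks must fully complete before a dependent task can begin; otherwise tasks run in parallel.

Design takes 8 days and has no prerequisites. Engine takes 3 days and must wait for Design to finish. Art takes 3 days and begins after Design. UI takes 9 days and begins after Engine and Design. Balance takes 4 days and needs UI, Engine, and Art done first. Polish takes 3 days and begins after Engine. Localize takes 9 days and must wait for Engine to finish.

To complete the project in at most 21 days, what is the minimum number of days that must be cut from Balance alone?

3

Current finish: 24 days; target: 21.
Balance is on every critical path, so each day cut from Balance cuts the finish by one (this holds down to a finish of 21).
Need 24 − 21 = 3 days off Balance → Balance becomes 1 day, finish becomes 21.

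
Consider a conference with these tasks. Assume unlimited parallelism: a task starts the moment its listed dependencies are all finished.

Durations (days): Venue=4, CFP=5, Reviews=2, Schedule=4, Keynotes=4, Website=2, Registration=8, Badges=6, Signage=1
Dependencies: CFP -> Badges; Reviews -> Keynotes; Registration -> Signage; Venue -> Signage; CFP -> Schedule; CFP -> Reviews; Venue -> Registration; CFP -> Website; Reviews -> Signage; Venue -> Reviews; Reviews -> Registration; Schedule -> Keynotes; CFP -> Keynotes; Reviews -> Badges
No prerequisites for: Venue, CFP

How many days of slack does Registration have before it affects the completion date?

0

The longest chain is CFP→Reviews→Registration→Signage = 5+2+8+1 = 16; overall finish 16 days.
Longest path through Registration: 16 days (earliest finish 15, latest finish 15).
Float = 16 − 16 = 0.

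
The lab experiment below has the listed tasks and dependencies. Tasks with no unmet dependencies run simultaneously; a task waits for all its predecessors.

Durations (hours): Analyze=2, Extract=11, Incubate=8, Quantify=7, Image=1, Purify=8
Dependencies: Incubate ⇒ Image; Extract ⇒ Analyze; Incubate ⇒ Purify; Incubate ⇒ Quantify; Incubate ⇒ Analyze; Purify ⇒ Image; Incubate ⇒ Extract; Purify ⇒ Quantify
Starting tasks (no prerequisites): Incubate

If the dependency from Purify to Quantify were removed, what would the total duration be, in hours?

21

With the dependency in place, Incubate→Purify→Quantify = 8+8+7 = 23 sets the finish at 23 hours.
Without Purify→Quantify, Quantify's earliest start moves from 16 to 8.
After: Incubate→Extract→Analyze = 8+11+2 = 21 → 21 hours.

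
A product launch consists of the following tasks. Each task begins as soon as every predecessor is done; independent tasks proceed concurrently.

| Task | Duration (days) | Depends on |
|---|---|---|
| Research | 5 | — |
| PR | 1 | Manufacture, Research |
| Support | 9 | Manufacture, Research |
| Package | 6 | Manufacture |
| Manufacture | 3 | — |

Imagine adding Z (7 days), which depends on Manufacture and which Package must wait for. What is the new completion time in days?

Originally the schedule takes 14 days.
With Z inserted, Package now waits for max(Manufacture, Z).
New critical path: Manufacture→Z→Package = 3+7+6 = 16 ⇒ 16 days.

16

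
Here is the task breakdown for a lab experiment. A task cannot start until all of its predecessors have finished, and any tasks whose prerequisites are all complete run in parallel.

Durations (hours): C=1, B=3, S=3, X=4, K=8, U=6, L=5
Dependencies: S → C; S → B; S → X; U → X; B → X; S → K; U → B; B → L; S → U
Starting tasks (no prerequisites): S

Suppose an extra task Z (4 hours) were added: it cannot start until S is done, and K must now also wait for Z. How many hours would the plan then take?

Originally the plan takes 17 hours.
With Z inserted, K now waits for max(S, Z).
New critical path: S→U→B→L = 3+6+3+5 = 17 ⇒ 17 hours.

17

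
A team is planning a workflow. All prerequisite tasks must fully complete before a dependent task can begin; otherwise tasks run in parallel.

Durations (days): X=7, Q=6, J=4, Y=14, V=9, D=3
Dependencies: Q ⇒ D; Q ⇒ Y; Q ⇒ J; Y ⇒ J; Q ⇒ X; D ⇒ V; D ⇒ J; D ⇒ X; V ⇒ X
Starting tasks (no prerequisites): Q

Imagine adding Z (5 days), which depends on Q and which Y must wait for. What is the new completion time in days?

29

Originally the plan takes 25 days.
With Z inserted, Y now waits for max(Q, Z).
New critical path: Q→Z→Y→J = 6+5+14+4 = 29 ⇒ 29 days.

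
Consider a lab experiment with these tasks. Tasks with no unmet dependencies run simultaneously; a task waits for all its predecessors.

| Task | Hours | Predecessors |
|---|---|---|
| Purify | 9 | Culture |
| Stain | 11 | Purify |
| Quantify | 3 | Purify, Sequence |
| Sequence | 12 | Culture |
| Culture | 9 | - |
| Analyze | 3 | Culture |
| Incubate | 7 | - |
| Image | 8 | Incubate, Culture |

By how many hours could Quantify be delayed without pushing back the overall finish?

5

Culture→Purify→Stain = 9+9+11 = 29 sets the makespan at 29 hours.
Longest path through Quantify: 24 hours (earliest finish 24, latest finish 29).
Float = 29 − 24 = 5.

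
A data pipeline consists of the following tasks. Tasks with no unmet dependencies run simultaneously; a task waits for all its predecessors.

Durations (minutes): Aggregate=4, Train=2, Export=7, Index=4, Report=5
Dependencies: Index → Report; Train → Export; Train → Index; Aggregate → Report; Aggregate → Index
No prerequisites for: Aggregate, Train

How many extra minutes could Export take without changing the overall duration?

Aggregate→Index→Report = 4+4+5 = 13 sets the makespan at 13 minutes.
The longest chain containing Export totals 9 minutes.
Float = 13 − 9 = 4.

4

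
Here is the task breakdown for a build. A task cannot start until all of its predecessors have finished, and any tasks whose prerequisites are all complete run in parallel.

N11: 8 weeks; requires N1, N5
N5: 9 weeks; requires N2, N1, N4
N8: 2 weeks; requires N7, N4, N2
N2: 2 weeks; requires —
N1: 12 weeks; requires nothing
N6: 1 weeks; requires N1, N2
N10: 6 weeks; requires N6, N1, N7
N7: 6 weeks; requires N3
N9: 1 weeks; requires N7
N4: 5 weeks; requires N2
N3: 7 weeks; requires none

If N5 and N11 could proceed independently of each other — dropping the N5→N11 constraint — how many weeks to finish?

Original critical path: N1→N5→N11 = 12+9+8 = 29 ⇒ 29 weeks.
Without N5→N11, N11's earliest start moves from 21 to 12.
New critical path: N1→N5 = 12+9 = 21 ⇒ 21 weeks.

21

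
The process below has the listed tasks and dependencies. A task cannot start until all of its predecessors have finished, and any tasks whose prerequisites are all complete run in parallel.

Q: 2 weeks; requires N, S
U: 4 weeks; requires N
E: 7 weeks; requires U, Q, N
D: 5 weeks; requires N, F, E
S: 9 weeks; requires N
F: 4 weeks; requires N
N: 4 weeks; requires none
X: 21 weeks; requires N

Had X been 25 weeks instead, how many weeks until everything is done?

Baseline: N→S→Q→E→D = 4+9+2+7+5 = 27 → 27 weeks.
X is off the critical path — its longest chain is 25 weeks, giving 2 of slack.
Now N→X = 4+25 = 29 is longest, so the finish becomes 29 weeks.

29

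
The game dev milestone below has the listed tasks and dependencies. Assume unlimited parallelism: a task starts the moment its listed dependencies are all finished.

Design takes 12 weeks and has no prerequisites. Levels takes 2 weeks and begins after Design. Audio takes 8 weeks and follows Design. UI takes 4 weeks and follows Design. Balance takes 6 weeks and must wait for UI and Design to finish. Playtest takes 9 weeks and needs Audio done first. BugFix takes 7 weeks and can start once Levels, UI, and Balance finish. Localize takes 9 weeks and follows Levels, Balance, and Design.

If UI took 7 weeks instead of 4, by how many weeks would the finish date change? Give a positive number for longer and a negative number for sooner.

3

The binding path is Design→UI→Balance→Localize = 12+4+6+9 = 31; finish at 31 weeks.
UI lies on that path, so at 7 weeks the path becomes 34 weeks.
That remains the longest chain; total 34 weeks.
Change in finish: 34 − 31 = +3 weeks.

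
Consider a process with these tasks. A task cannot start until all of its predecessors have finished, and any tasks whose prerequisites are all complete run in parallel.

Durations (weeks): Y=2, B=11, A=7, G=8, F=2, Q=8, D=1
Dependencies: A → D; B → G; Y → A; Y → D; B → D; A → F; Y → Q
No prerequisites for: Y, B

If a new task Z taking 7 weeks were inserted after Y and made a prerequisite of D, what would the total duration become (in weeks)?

19

Originally the job takes 19 weeks.
With Z inserted, D now waits for max(B, A, Y, Z).
New critical path: B→G = 11+8 = 19 ⇒ 19 weeks.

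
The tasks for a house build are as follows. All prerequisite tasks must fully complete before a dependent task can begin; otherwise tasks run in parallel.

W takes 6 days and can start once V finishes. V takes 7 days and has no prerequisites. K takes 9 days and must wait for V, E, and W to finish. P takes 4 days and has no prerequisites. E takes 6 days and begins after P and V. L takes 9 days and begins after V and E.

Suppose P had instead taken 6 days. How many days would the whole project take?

22

Actual critical path: V→W→K = 7+6+9 = 22 ⇒ 22 days.
P is off the critical path — its longest chain is 19 days, giving 3 of slack.
That remains the longest chain; total 22 days.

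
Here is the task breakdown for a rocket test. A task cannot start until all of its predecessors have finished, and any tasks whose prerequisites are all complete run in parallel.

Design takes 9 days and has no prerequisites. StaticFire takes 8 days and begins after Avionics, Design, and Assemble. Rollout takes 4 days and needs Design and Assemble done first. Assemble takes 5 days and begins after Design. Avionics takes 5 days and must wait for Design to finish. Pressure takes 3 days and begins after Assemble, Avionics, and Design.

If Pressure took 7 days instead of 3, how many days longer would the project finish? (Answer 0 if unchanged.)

Baseline: Design→Avionics→StaticFire = 9+5+8 = 22 → 22 days.
Pressure has 5 days of float (longest path through it is 17).
The critical path is still Design→Avionics→StaticFire; finish is now 22 days.
Change in finish: 22 − 22 = +0 days.

0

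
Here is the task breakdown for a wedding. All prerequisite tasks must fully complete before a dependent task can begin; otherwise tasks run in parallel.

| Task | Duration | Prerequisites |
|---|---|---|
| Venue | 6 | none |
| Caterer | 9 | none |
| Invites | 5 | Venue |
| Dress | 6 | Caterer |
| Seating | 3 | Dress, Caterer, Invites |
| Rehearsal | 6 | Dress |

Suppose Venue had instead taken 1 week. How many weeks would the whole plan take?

The binding path is Caterer→Dress→Rehearsal = 9+6+6 = 21; finish at 21 weeks.
The longest path through Venue is only 14 weeks, so Venue has float 7.
The critical path is still Caterer→Dress→Rehearsal; finish is now 21 weeks.

21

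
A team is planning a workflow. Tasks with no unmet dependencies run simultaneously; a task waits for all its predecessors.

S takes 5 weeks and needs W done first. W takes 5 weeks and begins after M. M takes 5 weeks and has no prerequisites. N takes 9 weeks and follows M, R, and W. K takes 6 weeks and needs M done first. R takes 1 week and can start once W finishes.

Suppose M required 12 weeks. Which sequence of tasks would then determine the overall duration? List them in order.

M, W, R, N

As given, the longest chain is M→W→R→N = 5+5+1+9 = 20, so the finish is 20 weeks.
M is on the critical path; changing it to 12 makes that path 27 weeks.
The critical path is still M→W→R→N; finish is now 27 weeks.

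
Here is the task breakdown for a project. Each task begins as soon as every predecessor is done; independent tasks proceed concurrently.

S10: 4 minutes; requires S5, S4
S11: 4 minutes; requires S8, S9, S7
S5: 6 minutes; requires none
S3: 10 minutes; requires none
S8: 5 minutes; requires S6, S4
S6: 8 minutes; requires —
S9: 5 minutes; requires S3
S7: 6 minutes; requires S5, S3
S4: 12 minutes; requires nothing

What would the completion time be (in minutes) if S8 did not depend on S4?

20

Original critical path: S4→S8→S11 = 12+5+4 = 21 ⇒ 21 minutes.
Without S4→S8, S8's earliest start moves from 12 to 8.
The longest chain is now S3→S7→S11 = 10+6+4 = 20, so the project takes 20 minutes.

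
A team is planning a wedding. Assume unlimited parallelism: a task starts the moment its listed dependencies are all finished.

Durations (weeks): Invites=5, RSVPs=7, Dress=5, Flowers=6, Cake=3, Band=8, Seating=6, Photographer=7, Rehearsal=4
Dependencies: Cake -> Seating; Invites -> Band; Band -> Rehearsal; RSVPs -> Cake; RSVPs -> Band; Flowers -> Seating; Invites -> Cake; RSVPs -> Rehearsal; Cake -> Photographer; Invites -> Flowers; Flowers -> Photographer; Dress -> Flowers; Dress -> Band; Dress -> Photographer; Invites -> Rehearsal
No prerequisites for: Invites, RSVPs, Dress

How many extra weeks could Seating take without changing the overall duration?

2

The longest chain is RSVPs→Band→Rehearsal = 7+8+4 = 19; overall finish 19 weeks.
Longest path through Seating: 17 weeks (earliest finish 17, latest finish 19).
Slack of Seating = 13 − 11 = 2 weeks.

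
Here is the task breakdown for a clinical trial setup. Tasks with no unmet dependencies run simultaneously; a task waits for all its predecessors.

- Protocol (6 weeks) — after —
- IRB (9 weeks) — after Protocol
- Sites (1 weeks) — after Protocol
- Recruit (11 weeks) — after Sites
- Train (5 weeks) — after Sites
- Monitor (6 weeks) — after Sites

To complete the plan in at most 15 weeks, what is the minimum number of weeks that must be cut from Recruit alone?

3

Current finish: 18 weeks; target: 15.
Recruit is on every critical path, so each week cut from Recruit cuts the finish by one (this holds down to a finish of 15).
Need 18 − 15 = 3 weeks off Recruit → Recruit becomes 8 weeks, finish becomes 15.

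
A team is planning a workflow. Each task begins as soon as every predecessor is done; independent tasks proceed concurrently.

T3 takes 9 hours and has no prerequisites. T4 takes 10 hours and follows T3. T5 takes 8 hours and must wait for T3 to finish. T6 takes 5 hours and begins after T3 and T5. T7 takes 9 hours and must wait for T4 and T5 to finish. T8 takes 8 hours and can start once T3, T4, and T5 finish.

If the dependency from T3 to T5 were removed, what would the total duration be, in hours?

28

Before: longest chain T3→T4→T7 = 9+10+9 = 28, finish 28.
Without T3→T5, T5's earliest start moves from 9 to 0.
The longest chain is now T3→T4→T7 = 9+10+9 = 28, so the project takes 28 hours.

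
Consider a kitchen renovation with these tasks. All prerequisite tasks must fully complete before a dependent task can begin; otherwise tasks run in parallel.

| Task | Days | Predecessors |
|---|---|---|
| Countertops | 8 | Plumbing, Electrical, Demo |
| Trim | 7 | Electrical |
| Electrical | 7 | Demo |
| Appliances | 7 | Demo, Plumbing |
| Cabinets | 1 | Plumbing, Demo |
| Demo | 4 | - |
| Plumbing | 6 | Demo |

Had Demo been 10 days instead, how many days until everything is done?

Baseline: Demo→Electrical→Countertops = 4+7+8 = 19 → 19 days.
Demo lies on that path, so at 10 days the path becomes 25 days.
The critical path is still Demo→Electrical→Countertops; finish is now 25 days.

25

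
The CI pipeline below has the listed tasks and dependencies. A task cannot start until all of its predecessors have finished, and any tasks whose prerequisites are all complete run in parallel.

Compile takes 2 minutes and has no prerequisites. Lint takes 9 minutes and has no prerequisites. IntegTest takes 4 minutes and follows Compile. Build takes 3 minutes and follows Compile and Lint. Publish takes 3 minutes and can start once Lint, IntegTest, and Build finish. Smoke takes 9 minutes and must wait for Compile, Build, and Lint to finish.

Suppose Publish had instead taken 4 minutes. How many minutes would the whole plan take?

21

Baseline: Lint→Build→Smoke = 9+3+9 = 21 → 21 minutes.
Publish is off the critical path — its longest chain is 15 minutes, giving 6 of slack.
That remains the longest chain; total 21 minutes.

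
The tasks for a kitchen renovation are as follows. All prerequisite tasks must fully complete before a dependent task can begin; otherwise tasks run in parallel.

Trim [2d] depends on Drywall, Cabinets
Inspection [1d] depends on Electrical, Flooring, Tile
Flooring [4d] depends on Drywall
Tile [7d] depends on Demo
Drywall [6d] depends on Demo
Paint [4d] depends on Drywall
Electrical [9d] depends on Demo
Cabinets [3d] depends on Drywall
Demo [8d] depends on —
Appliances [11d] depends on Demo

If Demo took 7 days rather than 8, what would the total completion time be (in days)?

18

Actual critical path: Demo→Drywall→Flooring→Inspection = 8+6+4+1 = 19 ⇒ 19 days.
Demo is on the critical path; changing it to 7 makes that path 18 days.
That remains the longest chain; total 18 days.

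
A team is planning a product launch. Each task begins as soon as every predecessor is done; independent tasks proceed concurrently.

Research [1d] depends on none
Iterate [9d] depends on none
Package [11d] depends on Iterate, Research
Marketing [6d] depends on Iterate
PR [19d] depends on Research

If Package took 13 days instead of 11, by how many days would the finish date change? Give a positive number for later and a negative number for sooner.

Baseline: Iterate→Package = 9+11 = 20 → 20 days.
Package lies on that path, so at 13 days the path becomes 22 days.
No other chain overtakes it, so the finish is 22 days.
Change in finish: 22 − 20 = +2 days.

2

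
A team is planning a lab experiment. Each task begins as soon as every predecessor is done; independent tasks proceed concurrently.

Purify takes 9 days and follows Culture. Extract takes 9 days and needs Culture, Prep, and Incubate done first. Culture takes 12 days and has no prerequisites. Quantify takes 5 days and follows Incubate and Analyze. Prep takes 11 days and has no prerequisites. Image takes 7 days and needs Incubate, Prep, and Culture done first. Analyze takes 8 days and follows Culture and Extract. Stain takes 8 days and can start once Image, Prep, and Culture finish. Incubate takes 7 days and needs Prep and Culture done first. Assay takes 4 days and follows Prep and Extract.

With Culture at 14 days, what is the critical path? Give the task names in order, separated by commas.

Critical path before the change: Culture→Incubate→Extract→Analyze→Quantify = 12+7+9+8+5 = 41 giving 41 days.
Culture lies on that path, so at 14 days the path becomes 43 days.
That remains the longest chain; total 43 days.

Culture, Incubate, Extract, Analyze, Quantify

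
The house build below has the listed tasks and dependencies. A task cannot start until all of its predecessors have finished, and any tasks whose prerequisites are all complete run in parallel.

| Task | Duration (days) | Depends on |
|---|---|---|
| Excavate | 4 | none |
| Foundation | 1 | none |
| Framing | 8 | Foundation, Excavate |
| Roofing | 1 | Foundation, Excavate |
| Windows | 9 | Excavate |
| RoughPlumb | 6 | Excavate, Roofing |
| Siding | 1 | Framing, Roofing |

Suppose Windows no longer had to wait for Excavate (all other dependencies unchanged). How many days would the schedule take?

13

Original critical path: Excavate→Framing→Siding = 4+8+1 = 13 ⇒ 13 days.
Without Excavate→Windows, Windows's earliest start moves from 4 to 0.
The longest chain is now Excavate→Framing→Siding = 4+8+1 = 13, so the schedule takes 13 days.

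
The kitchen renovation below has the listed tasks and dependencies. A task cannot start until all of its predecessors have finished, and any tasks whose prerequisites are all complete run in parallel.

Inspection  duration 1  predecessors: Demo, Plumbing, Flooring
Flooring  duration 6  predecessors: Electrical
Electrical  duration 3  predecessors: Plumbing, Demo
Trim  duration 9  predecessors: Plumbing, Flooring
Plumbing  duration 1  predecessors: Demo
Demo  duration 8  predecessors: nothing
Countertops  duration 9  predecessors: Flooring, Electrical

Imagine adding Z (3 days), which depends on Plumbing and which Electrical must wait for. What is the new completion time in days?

30

Originally the kitchen renovation takes 27 days.
With Z inserted, Electrical now waits for max(Plumbing, Demo, Z).
New critical path: Demo→Plumbing→Z→Electrical→Flooring→Countertops = 8+1+3+3+6+9 = 30 ⇒ 30 days.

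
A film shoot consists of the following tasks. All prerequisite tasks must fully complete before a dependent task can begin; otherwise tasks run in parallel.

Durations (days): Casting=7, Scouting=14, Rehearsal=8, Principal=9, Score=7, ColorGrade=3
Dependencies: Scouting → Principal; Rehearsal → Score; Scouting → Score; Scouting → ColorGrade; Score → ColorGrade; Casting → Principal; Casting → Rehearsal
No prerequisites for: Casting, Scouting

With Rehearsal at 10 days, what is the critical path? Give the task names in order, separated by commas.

Actual critical path: Casting→Rehearsal→Score→ColorGrade = 7+8+7+3 = 25 ⇒ 25 days.
Since Rehearsal is critical, the +2 change carries straight to that chain (now 27 days).
That remains the longest chain; total 27 days.

Casting, Rehearsal, Score, ColorGrade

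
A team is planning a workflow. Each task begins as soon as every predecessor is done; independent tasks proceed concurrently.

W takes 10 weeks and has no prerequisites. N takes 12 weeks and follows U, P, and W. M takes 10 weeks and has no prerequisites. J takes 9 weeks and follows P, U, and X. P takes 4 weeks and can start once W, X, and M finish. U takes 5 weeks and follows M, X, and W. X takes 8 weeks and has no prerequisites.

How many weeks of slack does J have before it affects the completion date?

The longest chain is M→U→N = 10+5+12 = 27; overall finish 27 weeks.
The longest chain containing J totals 24 weeks.
Float = 27 − 24 = 3.

3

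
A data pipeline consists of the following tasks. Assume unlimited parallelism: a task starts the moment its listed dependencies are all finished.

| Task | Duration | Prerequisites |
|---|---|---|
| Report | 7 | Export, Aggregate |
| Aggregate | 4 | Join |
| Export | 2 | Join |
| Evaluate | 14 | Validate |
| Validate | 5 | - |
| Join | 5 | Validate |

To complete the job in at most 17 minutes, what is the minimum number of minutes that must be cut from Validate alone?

Current finish: 21 minutes; target: 17.
Validate is on every critical path, so each minute cut from Validate cuts the finish by one (this holds down to a finish of 17).
Need 21 − 17 = 4 minutes off Validate → Validate becomes 1 minute, finish becomes 17.

4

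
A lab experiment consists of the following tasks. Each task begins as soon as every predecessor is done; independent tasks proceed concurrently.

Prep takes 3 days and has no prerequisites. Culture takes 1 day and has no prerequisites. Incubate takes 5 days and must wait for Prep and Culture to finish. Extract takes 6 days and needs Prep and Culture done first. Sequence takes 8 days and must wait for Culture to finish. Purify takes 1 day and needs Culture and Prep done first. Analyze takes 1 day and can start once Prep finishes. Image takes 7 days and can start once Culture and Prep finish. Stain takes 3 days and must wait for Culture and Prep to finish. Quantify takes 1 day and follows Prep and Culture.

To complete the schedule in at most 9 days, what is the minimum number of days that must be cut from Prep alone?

1

Current finish: 10 days; target: 9.
Prep is on every critical path, so each day cut from Prep cuts the finish by one (this holds down to a finish of 9).
Need 10 − 9 = 1 day off Prep → Prep becomes 2 days, finish becomes 9.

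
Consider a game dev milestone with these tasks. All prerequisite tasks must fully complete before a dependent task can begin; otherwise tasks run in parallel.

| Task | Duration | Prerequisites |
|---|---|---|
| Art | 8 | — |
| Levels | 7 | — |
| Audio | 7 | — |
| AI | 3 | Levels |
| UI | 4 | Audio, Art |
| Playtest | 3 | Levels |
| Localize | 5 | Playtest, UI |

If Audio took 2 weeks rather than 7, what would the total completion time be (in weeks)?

As given, the longest chain is Art→UI→Localize = 8+4+5 = 17, so the finish is 17 weeks.
The longest path through Audio is only 16 weeks, so Audio has float 1.
That remains the longest chain; total 17 weeks.

17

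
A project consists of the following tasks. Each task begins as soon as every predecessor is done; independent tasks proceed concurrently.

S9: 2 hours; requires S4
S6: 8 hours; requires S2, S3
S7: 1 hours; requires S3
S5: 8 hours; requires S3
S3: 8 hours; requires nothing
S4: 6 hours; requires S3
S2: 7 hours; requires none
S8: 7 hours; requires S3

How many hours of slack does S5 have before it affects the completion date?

Critical path: S3→S4→S9 = 8+6+2 = 16, so the finish is 16 hours.
Longest path through S5: 16 hours (earliest finish 16, latest finish 16).
Float = 16 − 16 = 0.

0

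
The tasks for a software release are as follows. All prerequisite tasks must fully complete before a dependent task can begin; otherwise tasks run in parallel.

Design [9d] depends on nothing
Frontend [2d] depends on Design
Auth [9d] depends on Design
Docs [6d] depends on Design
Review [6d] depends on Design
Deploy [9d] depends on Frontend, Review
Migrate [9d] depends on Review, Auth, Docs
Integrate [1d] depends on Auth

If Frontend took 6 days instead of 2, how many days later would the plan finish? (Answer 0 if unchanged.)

0

Actual critical path: Design→Auth→Migrate = 9+9+9 = 27 ⇒ 27 days.
Frontend is off the critical path — its longest chain is 20 days, giving 7 of slack.
The critical path is still Design→Auth→Migrate; finish is now 27 days.
Change in finish: 27 − 27 = +0 days.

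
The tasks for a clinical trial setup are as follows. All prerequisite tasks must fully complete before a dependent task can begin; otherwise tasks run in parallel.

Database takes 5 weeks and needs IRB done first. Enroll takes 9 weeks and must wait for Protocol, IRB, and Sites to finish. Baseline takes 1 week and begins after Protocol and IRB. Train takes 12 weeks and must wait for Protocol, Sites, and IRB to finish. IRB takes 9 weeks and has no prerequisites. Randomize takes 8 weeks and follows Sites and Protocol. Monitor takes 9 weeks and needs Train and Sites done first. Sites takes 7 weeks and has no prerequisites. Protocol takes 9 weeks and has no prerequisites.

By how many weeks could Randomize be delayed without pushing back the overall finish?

13

The longest chain is Protocol→Train→Monitor = 9+12+9 = 30; overall finish 30 weeks.
Longest path through Randomize: 17 weeks (earliest finish 17, latest finish 30).
So Randomize can slip 30 − 17 = 13 weeks.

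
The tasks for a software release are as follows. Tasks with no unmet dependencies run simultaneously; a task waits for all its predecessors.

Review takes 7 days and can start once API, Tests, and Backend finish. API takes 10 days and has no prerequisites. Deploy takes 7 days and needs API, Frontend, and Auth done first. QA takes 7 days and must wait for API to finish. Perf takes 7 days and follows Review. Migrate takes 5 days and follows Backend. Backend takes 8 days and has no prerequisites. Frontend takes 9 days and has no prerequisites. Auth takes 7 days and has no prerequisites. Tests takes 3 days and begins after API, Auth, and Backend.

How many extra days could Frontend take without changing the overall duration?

The longest chain is API→Tests→Review→Perf = 10+3+7+7 = 27; overall finish 27 days.
Frontend finishes as early as 9 and must finish by 20.
Slack of Frontend = 11 − 0 = 11 days.

11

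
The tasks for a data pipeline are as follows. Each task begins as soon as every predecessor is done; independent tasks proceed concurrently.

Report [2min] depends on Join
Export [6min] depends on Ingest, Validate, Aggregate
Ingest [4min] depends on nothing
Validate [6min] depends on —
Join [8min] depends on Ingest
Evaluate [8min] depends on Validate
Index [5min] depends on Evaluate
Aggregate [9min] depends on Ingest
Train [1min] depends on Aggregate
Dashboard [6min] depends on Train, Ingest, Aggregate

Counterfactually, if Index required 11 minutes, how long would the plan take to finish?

The binding path is Ingest→Aggregate→Train→Dashboard = 4+9+1+6 = 20; finish at 20 minutes.
Index is off the critical path — its longest chain is 19 minutes, giving 1 of slack.
Now Validate→Evaluate→Index = 6+8+11 = 25 is longest, so the finish becomes 25 minutes.

25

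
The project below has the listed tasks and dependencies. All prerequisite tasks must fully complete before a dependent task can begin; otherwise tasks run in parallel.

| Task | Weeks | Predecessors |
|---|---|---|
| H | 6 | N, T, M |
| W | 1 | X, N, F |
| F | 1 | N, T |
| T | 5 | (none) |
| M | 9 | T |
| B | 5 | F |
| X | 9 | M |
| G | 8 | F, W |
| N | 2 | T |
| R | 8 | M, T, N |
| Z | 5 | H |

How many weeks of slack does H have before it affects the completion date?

Critical path: T→M→X→W→G = 5+9+9+1+8 = 32, so the finish is 32 weeks.
Longest path through H: 25 weeks (earliest finish 20, latest finish 27).
So H can slip 27 − 20 = 7 weeks.

7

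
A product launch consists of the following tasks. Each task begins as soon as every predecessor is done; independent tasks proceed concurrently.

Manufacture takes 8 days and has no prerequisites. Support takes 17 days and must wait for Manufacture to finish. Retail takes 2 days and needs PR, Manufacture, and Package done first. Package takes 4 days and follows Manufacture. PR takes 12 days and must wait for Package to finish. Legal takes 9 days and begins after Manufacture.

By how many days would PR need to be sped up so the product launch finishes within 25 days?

1

Current finish: 26 days; target: 25.
PR is on every critical path, so each day cut from PR cuts the finish by one (this holds down to a finish of 25).
Need 26 − 25 = 1 day off PR → PR becomes 11 days, finish becomes 25.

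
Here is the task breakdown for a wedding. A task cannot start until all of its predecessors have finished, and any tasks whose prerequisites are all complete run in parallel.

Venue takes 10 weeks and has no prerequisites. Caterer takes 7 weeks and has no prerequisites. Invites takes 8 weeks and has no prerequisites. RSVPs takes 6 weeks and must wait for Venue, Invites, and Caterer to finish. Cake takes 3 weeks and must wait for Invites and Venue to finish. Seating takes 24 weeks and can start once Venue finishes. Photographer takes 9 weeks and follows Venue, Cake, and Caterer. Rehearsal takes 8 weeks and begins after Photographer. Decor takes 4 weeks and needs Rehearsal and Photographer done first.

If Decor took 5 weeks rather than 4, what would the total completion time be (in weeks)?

Actual critical path: Venue→Cake→Photographer→Rehearsal→Decor = 10+3+9+8+4 = 34 ⇒ 34 weeks.
Since Decor is critical, the +1 change carries straight to that chain (now 35 weeks).
No other chain overtakes it, so the finish is 35 weeks.

35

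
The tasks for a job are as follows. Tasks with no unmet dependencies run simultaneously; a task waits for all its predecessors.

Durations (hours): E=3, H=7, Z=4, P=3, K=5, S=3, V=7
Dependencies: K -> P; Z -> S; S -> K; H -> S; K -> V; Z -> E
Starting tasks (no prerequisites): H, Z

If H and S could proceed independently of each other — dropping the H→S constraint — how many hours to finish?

19

Before: longest chain H→S→K→V = 7+3+5+7 = 22, finish 22.
Without H→S, S's earliest start moves from 7 to 4.
After: Z→S→K→V = 4+3+5+7 = 19 → 19 hours.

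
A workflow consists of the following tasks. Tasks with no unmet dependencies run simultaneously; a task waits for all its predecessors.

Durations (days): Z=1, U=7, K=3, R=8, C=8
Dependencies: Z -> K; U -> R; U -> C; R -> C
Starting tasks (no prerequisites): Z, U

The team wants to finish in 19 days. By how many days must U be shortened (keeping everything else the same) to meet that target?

Current finish: 23 days; target: 19.
U is on every critical path, so each day cut from U cuts the finish by one (this holds down to a finish of 17).
Need 23 − 19 = 4 days off U → U becomes 3 days, finish becomes 19.

4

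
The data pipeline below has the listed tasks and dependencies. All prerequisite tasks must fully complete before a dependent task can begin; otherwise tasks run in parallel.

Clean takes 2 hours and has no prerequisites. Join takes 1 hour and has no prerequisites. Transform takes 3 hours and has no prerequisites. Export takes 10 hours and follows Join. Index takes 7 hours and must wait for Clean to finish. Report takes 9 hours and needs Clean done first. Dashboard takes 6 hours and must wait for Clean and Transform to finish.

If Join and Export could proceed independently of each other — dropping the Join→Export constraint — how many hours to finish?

With the dependency in place, Clean→Report = 2+9 = 11 sets the finish at 11 hours.
Without Join→Export, Export's earliest start moves from 1 to 0.
The longest chain is now Clean→Report = 2+9 = 11, so the project takes 11 hours.

11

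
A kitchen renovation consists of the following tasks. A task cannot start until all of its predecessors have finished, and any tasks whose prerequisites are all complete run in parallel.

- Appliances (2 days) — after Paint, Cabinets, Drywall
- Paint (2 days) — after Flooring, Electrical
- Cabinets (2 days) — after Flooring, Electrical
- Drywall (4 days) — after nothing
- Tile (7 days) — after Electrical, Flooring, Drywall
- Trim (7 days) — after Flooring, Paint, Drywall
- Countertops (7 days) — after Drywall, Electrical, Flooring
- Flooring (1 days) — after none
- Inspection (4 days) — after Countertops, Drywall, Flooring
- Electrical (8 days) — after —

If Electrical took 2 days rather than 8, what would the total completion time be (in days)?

Actual critical path: Electrical→Countertops→Inspection = 8+7+4 = 19 ⇒ 19 days.
Electrical lies on that path, so at 2 days the path becomes 13 days.
New critical path: Drywall→Countertops→Inspection = 4+7+4 = 15 ⇒ 15 days.

15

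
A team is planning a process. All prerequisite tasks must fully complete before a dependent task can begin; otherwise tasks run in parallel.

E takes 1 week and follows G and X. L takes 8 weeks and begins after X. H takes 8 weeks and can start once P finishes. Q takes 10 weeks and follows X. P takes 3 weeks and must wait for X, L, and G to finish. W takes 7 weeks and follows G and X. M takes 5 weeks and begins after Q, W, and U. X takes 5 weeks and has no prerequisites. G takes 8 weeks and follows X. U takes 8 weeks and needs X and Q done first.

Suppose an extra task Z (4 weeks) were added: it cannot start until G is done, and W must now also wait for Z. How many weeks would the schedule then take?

Originally the schedule takes 28 weeks.
With Z inserted, W now waits for max(G, X, Z).
New critical path: X→G→Z→W→M = 5+8+4+7+5 = 29 ⇒ 29 weeks.

29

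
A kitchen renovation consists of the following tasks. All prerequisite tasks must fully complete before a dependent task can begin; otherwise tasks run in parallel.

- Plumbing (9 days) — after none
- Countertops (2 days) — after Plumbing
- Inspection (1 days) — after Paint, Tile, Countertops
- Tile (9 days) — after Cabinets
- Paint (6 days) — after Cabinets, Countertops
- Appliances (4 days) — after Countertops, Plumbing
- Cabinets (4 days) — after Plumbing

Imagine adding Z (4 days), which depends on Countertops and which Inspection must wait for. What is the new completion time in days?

Originally the plan takes 23 days.
With Z inserted, Inspection now waits for max(Paint, Tile, Countertops, Z).
New critical path: Plumbing→Cabinets→Tile→Inspection = 9+4+9+1 = 23 ⇒ 23 days.

23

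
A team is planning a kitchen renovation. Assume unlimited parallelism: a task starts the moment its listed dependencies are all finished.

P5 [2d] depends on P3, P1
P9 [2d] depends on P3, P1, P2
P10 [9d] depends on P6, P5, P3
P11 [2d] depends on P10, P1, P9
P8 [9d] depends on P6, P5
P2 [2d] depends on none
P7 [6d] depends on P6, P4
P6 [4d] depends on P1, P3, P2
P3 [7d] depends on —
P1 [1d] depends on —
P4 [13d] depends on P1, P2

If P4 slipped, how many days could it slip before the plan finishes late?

The longest chain is P3→P6→P10→P11 = 7+4+9+2 = 22; overall finish 22 days.
Longest path through P4: 21 days (earliest finish 15, latest finish 16).
Slack of P4 = 3 − 2 = 1 day.

1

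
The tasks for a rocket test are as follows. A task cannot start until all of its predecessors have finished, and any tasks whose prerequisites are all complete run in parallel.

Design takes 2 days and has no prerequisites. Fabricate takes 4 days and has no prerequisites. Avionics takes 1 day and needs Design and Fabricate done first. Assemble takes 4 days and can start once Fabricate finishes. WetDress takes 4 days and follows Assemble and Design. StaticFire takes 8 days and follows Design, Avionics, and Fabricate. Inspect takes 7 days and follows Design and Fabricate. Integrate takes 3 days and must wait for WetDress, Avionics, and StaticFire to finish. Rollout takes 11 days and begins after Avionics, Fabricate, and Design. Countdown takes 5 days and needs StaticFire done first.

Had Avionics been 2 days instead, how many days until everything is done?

19

Actual critical path: Fabricate→Avionics→StaticFire→Countdown = 4+1+8+5 = 18 ⇒ 18 days.
Avionics lies on that path, so at 2 days the path becomes 19 days.
The critical path is still Fabricate→Avionics→StaticFire→Countdown; finish is now 19 days.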